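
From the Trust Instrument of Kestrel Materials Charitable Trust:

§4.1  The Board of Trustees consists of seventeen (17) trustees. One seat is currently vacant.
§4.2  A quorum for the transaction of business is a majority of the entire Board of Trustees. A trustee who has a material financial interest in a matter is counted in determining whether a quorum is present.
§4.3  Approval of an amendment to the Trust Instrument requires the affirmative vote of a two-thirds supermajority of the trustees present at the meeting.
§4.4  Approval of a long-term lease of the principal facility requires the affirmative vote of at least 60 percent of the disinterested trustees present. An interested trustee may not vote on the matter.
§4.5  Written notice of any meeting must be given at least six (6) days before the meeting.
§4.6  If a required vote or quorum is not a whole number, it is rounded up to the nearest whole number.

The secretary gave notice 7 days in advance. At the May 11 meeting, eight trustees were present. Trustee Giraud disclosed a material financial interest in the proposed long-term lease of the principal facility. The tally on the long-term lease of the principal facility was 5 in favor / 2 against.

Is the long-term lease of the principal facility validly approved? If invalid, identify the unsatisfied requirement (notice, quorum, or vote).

Notice: 7 days given; 6 required (7 ≥ 6). Satisfied.
Quorum: 8 present (interested trustees count toward quorum); quorum is 9. Not satisfied.
Vote: the long-term lease of the principal facility requires three-fifths of the disinterested trustees present (8 − 1 = 7). 3/5 of 7 = 4.20, rounded up to 5, so 5 affirmative votes are needed; 5 voted in favor. Satisfied. (Moot — without a quorum no business can be validly transacted.)

Invalid — quorum requirement not satisfied.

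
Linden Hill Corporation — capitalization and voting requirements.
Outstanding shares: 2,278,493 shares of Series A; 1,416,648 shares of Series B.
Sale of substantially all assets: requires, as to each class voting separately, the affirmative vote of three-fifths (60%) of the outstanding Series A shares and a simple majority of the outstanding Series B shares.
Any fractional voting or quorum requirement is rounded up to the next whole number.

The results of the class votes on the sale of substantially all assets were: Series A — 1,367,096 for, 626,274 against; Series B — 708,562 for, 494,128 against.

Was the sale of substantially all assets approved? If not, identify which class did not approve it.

Approved — every class gave the required vote.

Series A: 3/5 of 2278493 = 1367095.80, rounded up to 1367096; 1,367,096 required, 1,367,096 in favor — approved.
Series B: a majority of 1416648 is 708325; 708,325 required, 708,562 in favor — approved.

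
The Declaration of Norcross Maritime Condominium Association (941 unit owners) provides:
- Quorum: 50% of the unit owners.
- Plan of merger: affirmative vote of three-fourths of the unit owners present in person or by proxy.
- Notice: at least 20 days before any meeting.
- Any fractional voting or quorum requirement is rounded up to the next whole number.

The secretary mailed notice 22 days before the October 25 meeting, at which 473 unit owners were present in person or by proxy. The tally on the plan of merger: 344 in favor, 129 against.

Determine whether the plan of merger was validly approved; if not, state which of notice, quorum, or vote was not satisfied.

Notice: 22 days given; 20 required. Satisfied.
Quorum: 50% of 941 = 470.50, rounded up to 471; 473 present. Satisfied.
Vote: requires three-fourths of those present (473); 3/4 of 473 = 354.75, rounded up to 355, so 355 needed; 344 in favor. Not satisfied.

Invalid — vote requirement not satisfied.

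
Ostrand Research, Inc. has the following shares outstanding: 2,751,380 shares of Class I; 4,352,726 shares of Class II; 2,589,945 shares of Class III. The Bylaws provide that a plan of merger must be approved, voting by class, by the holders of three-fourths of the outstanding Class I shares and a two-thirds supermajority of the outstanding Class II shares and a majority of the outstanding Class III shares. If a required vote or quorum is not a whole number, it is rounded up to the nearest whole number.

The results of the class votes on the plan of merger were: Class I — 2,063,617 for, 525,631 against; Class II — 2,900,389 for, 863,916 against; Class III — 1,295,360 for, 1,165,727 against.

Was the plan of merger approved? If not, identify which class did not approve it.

Not approved — the Class II shares did not give the required vote.

Class I: 3/4 of 2751380 = 2063535; 2,063,535 required, 2,063,617 in favor — approved.
Class II: 2/3 of 4352726 = 2901817.33, rounded up to 2901818; 2,901,818 required, 2,900,389 in favor — not approved.
Class III: a majority of 2589945 is 1294973; 1,294,973 required, 1,295,360 in favor — approved.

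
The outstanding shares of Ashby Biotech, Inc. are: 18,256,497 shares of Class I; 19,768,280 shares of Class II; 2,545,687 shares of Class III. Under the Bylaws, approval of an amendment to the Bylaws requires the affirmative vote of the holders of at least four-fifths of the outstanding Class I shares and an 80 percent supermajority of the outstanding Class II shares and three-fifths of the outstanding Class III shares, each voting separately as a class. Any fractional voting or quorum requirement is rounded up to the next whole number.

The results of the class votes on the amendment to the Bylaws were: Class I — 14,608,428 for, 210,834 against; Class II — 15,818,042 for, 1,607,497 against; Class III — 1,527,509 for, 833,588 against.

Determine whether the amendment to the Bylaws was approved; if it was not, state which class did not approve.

Approved — every class gave the required vote.

Class I: 4/5 of 18256497 = 14605197.60, rounded up to 14605198; 14,605,198 required, 14,608,428 in favor — approved.
Class II: 4/5 of 19768280 = 15814624; 15,814,624 required, 15,818,042 in favor — approved.
Class III: 3/5 of 2545687 = 1527412.20, rounded up to 1527413; 1,527,413 required, 1,527,509 in favor — approved.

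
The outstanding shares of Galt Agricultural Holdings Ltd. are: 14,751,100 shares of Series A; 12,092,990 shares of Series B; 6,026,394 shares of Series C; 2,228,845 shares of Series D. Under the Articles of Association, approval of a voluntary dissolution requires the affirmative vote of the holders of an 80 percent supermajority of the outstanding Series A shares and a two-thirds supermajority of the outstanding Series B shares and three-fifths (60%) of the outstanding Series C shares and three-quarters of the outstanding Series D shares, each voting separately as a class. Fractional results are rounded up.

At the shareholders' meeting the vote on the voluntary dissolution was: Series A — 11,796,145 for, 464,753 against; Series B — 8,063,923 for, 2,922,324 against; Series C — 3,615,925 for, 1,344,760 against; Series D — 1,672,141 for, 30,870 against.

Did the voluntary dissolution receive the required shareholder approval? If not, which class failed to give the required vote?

Not approved — the Series A shares did not give the required vote.

Series A: 4/5 of 14751100 = 11800880; 11,800,880 required, 11,796,145 in favor — not approved.
Series B: 2/3 of 12092990 = 8061993.33, rounded up to 8061994; 8,061,994 required, 8,063,923 in favor — approved.
Series C: 3/5 of 6026394 = 3615836.40, rounded up to 3615837; 3,615,837 required, 3,615,925 in favor — approved.
Series D: 3/4 of 2228845 = 1671633.75, rounded up to 1671634; 1,671,634 required, 1,672,141 in favor — approved.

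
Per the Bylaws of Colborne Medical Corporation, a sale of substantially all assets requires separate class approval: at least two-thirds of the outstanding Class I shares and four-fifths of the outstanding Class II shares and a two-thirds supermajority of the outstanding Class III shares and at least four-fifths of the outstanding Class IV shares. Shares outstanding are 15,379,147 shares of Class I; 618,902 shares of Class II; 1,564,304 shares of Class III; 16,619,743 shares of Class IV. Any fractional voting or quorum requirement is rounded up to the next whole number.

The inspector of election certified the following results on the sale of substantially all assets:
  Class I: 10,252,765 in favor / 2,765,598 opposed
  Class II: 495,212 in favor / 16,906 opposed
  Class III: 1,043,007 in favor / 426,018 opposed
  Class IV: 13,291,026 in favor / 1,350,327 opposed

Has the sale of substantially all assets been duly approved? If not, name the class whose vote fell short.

Not approved — the Class IV shares did not give the required vote.

Class I: 2/3 of 15379147 = 10252764.67, rounded up to 10252765; 10,252,765 required, 10,252,765 in favor — approved.
Class II: 4/5 of 618902 = 495121.60, rounded up to 495122; 495,122 required, 495,212 in favor — approved.
Class III: 2/3 of 1564304 = 1042869.33, rounded up to 1042870; 1,042,870 required, 1,043,007 in favor — approved.
Class IV: 4/5 of 16619743 = 13295794.40, rounded up to 13295795; 13,295,795 required, 13,291,026 in favor — not approved.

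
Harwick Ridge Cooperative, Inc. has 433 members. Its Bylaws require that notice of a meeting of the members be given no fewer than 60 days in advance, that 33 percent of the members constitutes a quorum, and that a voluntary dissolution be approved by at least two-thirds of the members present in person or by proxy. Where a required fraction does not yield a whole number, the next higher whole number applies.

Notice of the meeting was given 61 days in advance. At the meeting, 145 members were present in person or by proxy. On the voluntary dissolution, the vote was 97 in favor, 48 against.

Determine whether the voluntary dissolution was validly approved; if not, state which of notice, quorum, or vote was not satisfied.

Valid — all requirements satisfied.

Notice: 61 days given; 60 required. Satisfied.
Quorum: 33% of 433 = 142.89, rounded up to 143; 145 present. Satisfied.
Vote: requires two-thirds of those present (145); 2/3 of 145 = 96.67, rounded up to 97, so 97 needed; 97 in favor. Satisfied.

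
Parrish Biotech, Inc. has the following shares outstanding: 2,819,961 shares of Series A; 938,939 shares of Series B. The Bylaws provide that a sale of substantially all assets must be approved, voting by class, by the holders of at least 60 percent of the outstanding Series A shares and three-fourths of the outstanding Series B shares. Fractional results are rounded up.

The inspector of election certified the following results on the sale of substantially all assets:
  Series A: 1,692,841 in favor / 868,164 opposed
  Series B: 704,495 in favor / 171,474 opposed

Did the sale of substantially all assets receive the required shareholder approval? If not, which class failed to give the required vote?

Series A: 3/5 of 2819961 = 1691976.60, rounded up to 1691977; 1,691,977 required, 1,692,841 in favor — approved.
Series B: 3/4 of 938939 = 704204.25, rounded up to 704205; 704,205 required, 704,495 in favor — approved.

Approved — every class gave the required vote.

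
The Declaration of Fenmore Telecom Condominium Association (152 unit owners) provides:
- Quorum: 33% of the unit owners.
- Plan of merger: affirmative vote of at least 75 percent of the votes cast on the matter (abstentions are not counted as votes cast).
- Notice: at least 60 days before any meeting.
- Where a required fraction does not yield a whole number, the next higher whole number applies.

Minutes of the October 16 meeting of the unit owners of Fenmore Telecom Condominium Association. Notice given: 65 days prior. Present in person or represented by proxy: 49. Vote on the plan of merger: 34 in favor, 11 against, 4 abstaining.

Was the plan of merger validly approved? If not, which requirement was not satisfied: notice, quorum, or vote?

Notice: 65 days given; 60 required. Satisfied.
Quorum: 33% of 152 = 50.16, rounded up to 51; 49 present. Not satisfied.
Vote: requires three-fourths of the votes cast (49 − 4 abstaining = 45); 3/4 of 45 = 33.75, rounded up to 34, so 34 needed; 34 in favor. Satisfied.

Invalid — quorum requirement not satisfied.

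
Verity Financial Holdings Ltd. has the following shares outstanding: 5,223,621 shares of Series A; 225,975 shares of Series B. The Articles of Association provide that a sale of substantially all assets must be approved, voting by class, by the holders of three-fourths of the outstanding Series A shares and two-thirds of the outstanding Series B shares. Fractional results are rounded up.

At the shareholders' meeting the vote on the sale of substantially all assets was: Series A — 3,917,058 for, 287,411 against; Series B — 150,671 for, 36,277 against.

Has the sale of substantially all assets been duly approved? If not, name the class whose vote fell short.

Series A: 3/4 of 5223621 = 3917715.75, rounded up to 3917716; 3,917,716 required, 3,917,058 in favor — not approved.
Series B: 2/3 of 225975 = 150650; 150,650 required, 150,671 in favor — approved.

Not approved — the Series A shares did not give the required vote.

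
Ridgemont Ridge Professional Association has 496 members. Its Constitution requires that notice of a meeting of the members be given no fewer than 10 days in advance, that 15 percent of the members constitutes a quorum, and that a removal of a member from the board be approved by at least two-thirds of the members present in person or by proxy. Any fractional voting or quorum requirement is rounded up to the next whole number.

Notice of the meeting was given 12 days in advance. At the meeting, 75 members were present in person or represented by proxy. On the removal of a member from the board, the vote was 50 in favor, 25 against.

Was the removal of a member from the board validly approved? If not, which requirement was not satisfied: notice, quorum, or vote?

Notice: 12 days given; 10 required. Satisfied.
Quorum: 15% of 496 = 74.40, rounded up to 75; 75 present. Satisfied.
Vote: requires two-thirds of those present (75); 2/3 of 75 = 50, so 50 needed; 50 in favor. Satisfied.

Valid — all requirements satisfied.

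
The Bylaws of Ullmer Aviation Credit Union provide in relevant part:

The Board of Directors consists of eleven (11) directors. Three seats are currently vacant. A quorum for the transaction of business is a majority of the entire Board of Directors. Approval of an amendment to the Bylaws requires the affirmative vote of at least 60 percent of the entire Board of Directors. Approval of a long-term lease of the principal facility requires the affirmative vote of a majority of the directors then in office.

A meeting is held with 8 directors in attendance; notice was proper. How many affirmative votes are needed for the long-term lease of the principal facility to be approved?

The long-term lease of the principal facility requires a majority of the directors then in office (8).
A majority of 8 is 5.

5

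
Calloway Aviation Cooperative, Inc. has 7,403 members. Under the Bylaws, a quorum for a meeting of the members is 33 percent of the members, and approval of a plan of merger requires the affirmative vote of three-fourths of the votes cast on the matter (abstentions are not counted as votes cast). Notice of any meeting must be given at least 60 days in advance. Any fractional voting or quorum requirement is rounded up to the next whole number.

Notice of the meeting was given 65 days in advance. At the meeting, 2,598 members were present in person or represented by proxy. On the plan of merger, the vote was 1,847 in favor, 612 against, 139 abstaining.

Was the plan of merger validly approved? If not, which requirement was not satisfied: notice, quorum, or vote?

Valid — all requirements satisfied.

Notice: 65 days given; 60 required. Satisfied.
Quorum: 33% of 7,403 = 2,442.99, rounded up to 2,443; 2,598 present. Satisfied.
Vote: requires three-fourths of the votes cast (2,598 − 139 abstaining = 2,459); 3/4 of 2459 = 1844.25, rounded up to 1845, so 1,845 needed; 1,847 in favor. Satisfied.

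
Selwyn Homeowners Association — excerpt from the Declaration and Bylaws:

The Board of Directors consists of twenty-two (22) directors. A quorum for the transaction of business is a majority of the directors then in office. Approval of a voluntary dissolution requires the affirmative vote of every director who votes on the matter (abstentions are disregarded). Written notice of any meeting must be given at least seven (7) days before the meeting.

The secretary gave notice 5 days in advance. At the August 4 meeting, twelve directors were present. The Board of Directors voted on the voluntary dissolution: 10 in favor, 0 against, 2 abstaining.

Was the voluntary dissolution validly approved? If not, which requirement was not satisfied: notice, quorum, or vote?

Notice: 5 days given; 7 required (5 < 7). Not satisfied.
Quorum: 12 present; quorum is 12. Satisfied.
Vote: the voluntary dissolution requires the unanimous vote of the votes cast (12 present − 2 abstaining = 10). Unanimous means all 10, so 10 affirmative votes are needed; 10 voted in favor. Satisfied.

Invalid — notice requirement not satisfied.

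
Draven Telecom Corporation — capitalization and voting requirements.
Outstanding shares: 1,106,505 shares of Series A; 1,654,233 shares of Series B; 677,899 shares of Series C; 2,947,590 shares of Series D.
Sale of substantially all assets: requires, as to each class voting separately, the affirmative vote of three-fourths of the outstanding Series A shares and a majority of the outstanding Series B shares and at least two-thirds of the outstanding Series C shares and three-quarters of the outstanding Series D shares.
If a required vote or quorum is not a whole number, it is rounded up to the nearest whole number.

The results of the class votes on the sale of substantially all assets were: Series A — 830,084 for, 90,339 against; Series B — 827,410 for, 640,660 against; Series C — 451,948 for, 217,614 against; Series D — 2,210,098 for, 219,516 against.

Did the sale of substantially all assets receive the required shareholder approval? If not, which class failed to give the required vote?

Not approved — the Series D shares did not give the required vote.

Series A: 3/4 of 1106505 = 829878.75, rounded up to 829879; 829,879 required, 830,084 in favor — approved.
Series B: a majority of 1654233 is 827117; 827,117 required, 827,410 in favor — approved.
Series C: 2/3 of 677899 = 451932.67, rounded up to 451933; 451,933 required, 451,948 in favor — approved.
Series D: 3/4 of 2947590 = 2210692.50, rounded up to 2210693; 2,210,693 required, 2,210,098 in favor — not approved.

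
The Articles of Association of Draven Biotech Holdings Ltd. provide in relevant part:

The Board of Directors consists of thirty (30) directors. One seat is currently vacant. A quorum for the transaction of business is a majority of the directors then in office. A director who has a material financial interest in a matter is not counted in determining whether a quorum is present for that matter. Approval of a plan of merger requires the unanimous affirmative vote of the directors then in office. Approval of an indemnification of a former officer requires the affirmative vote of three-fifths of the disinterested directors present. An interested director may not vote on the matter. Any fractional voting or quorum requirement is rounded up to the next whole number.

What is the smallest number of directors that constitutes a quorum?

A majority of 29 is 15.

15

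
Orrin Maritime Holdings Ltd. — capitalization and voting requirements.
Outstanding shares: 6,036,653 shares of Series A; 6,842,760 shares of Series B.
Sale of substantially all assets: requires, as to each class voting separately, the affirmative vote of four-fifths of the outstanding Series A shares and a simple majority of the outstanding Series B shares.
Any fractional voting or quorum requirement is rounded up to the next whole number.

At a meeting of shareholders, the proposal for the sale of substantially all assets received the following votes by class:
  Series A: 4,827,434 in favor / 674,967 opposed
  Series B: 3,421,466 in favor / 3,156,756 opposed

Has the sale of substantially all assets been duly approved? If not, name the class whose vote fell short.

Not approved — the Series A shares did not give the required vote.

Series A: 4/5 of 6036653 = 4829322.40, rounded up to 4829323; 4,829,323 required, 4,827,434 in favor — not approved.
Series B: a majority of 6842760 is 3421381; 3,421,381 required, 3,421,466 in favor — approved.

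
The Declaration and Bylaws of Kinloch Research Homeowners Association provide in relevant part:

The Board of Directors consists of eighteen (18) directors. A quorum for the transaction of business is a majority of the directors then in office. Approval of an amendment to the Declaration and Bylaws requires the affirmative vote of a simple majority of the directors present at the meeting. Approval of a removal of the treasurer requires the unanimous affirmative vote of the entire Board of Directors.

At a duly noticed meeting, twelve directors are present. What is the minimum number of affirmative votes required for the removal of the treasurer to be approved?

18

The removal of the treasurer requires the unanimous vote of the entire Board of Directors (18).
Unanimous means all 18.
(Only 12 can vote, so the removal of the treasurer cannot pass at this meeting, but the required vote is still 18.)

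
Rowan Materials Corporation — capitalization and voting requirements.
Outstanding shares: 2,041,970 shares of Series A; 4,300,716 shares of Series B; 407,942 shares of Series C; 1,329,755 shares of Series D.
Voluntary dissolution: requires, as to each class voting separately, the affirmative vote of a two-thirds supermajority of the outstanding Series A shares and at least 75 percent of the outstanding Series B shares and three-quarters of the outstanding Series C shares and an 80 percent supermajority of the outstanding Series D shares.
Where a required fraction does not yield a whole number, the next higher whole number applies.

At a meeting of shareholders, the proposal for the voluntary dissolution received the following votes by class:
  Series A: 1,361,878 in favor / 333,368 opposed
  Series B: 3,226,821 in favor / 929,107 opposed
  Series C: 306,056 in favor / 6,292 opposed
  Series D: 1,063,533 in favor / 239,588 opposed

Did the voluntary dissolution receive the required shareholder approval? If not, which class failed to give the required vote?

Series A: 2/3 of 2041970 = 1361313.33, rounded up to 1361314; 1,361,314 required, 1,361,878 in favor — approved.
Series B: 3/4 of 4300716 = 3225537; 3,225,537 required, 3,226,821 in favor — approved.
Series C: 3/4 of 407942 = 305956.50, rounded up to 305957; 305,957 required, 306,056 in favor — approved.
Series D: 4/5 of 1329755 = 1063804; 1,063,804 required, 1,063,533 in favor — not approved.

Not approved — the Series D shares did not give the required vote.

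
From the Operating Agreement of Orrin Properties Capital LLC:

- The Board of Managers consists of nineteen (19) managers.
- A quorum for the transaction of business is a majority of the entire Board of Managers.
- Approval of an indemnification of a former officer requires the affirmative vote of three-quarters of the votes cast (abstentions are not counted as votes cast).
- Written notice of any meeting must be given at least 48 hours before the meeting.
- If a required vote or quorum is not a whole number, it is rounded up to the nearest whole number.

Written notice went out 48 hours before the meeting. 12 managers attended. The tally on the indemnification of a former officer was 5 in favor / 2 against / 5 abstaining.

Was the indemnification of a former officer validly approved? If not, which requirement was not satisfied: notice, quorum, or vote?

Notice: 48 hours given; 48 required (48 ≥ 48). Satisfied.
Quorum: 12 present; quorum is 10. Satisfied.
Vote: the indemnification of a former officer requires three-fourths of the votes cast (12 present − 5 abstaining = 7). 3/4 of 7 = 5.25, rounded up to 6, so 6 affirmative votes are needed; 5 voted in favor. Not satisfied.

Invalid — vote requirement not satisfied.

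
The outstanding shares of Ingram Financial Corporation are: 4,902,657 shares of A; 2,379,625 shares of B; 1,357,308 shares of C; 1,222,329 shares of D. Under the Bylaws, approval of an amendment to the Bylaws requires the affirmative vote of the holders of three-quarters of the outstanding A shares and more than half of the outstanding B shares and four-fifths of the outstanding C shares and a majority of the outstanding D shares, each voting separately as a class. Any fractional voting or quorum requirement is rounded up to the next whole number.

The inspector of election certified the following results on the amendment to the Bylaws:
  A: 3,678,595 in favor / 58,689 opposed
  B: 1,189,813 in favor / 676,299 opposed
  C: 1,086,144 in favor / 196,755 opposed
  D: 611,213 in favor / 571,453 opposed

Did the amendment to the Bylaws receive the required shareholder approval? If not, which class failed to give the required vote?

Approved — every class gave the required vote.

A: 3/4 of 4902657 = 3676992.75, rounded up to 3676993; 3,676,993 required, 3,678,595 in favor — approved.
B: a majority of 2379625 is 1189813; 1,189,813 required, 1,189,813 in favor — approved.
C: 4/5 of 1357308 = 1085846.40, rounded up to 1085847; 1,085,847 required, 1,086,144 in favor — approved.
D: a majority of 1222329 is 611165; 611,165 required, 611,213 in favor — approved.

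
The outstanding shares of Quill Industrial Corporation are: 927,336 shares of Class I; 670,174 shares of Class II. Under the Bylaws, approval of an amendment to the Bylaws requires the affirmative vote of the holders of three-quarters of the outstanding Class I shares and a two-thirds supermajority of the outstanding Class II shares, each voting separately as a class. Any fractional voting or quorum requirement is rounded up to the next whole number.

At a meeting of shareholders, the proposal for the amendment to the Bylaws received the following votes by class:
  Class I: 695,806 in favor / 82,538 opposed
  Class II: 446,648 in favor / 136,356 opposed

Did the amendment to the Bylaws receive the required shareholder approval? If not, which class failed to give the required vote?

Class I: 3/4 of 927336 = 695502; 695,502 required, 695,806 in favor — approved.
Class II: 2/3 of 670174 = 446782.67, rounded up to 446783; 446,783 required, 446,648 in favor — not approved.

Not approved — the Class II shares did not give the required vote.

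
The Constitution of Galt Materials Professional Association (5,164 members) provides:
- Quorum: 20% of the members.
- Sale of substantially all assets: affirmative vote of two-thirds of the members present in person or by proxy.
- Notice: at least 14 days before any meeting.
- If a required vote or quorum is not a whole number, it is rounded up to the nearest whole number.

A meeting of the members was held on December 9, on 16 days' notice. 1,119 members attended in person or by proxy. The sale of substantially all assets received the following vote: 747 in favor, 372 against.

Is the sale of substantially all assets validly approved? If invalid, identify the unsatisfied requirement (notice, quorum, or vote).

Notice: 16 days given; 14 required. Satisfied.
Quorum: 20% of 5,164 = 1,032.80, rounded up to 1,033; 1,119 present. Satisfied.
Vote: requires two-thirds of those present (1,119); 2/3 of 1119 = 746, so 746 needed; 747 in favor. Satisfied.

Valid — all requirements satisfied.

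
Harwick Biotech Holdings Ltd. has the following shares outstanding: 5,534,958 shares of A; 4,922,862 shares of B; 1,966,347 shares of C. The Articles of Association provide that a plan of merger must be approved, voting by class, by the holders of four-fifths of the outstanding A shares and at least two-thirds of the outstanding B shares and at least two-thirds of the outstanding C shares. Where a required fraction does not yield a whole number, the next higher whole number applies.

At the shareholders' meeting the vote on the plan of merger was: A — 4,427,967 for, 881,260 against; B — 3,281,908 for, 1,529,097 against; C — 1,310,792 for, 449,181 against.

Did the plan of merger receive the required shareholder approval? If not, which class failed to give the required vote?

A: 4/5 of 5534958 = 4427966.40, rounded up to 4427967; 4,427,967 required, 4,427,967 in favor — approved.
B: 2/3 of 4922862 = 3281908; 3,281,908 required, 3,281,908 in favor — approved.
C: 2/3 of 1966347 = 1310898; 1,310,898 required, 1,310,792 in favor — not approved.

Not approved — the C shares did not give the required vote.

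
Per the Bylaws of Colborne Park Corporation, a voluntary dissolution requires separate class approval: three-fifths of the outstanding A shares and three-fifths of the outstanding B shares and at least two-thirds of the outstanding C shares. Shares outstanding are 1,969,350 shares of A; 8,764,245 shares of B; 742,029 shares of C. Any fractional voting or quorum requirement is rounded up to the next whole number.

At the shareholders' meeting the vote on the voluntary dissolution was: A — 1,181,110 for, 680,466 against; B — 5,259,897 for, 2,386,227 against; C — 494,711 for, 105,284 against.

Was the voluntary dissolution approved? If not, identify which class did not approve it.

Not approved — the A shares did not give the required vote.

A: 3/5 of 1969350 = 1181610; 1,181,610 required, 1,181,110 in favor — not approved.
B: 3/5 of 8764245 = 5258547; 5,258,547 required, 5,259,897 in favor — approved.
C: 2/3 of 742029 = 494686; 494,686 required, 494,711 in favor — approved.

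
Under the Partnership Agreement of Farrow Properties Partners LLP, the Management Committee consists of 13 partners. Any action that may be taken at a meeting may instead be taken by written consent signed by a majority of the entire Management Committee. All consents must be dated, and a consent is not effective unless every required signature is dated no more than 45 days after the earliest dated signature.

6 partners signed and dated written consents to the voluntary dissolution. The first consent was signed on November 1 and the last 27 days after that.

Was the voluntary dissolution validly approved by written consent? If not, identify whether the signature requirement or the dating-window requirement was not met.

Signatures required: a majority of 13 — a majority of 13 is 7, so 7 needed; 6 signed. Insufficient.
Dating window: the latest signature is 27 days after the earliest; the limit is 45 days. Within the window.

Not effective — insufficient signatures.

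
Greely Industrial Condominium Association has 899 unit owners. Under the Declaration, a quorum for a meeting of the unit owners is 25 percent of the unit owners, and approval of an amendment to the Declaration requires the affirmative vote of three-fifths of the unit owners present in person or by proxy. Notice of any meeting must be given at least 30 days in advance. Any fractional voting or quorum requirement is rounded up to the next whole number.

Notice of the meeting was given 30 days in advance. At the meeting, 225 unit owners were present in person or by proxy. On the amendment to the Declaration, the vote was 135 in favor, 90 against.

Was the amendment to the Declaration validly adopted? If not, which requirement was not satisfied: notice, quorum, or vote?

Notice: 30 days given; 30 required. Satisfied.
Quorum: 25% of 899 = 224.75, rounded up to 225; 225 present. Satisfied.
Vote: requires three-fifths of those present (225); 3/5 of 225 = 135, so 135 needed; 135 in favor. Satisfied.

Valid — all requirements satisfied.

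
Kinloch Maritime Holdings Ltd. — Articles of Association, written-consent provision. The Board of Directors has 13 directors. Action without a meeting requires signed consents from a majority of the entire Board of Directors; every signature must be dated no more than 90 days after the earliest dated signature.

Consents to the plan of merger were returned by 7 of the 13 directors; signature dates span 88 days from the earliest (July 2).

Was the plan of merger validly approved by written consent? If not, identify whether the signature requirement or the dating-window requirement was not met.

Signatures required: a majority of 13 — a majority of 13 is 7, so 7 needed; 7 signed. Sufficient.
Dating window: the latest signature is 88 days after the earliest; the limit is 90 days. Within the window.

Effective — both the signature and dating-window requirements are satisfied.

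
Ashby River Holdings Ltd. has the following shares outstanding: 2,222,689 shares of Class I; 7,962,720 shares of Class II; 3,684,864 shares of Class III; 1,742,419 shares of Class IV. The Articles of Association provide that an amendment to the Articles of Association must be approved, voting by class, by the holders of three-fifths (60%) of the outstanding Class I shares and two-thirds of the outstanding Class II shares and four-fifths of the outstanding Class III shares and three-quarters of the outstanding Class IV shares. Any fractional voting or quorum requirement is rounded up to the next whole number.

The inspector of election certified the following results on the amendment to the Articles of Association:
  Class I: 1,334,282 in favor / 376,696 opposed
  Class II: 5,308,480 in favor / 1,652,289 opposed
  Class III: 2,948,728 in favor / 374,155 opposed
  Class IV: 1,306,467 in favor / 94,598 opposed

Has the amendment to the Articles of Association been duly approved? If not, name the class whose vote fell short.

Class I: 3/5 of 2222689 = 1333613.40, rounded up to 1333614; 1,333,614 required, 1,334,282 in favor — approved.
Class II: 2/3 of 7962720 = 5308480; 5,308,480 required, 5,308,480 in favor — approved.
Class III: 4/5 of 3684864 = 2947891.20, rounded up to 2947892; 2,947,892 required, 2,948,728 in favor — approved.
Class IV: 3/4 of 1742419 = 1306814.25, rounded up to 1306815; 1,306,815 required, 1,306,467 in favor — not approved.

Not approved — the Class IV shares did not give the required vote.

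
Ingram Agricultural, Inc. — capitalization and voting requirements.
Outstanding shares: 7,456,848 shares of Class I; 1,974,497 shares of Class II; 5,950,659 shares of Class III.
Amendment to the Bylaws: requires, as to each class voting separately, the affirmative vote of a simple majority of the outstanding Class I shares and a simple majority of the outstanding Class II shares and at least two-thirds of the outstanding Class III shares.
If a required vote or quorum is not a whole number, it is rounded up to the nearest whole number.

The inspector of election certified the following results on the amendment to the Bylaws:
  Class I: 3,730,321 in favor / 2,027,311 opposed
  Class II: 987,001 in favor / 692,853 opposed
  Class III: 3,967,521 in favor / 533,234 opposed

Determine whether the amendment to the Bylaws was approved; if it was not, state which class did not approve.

Not approved — the Class II shares did not give the required vote.

Class I: a majority of 7456848 is 3728425; 3,728,425 required, 3,730,321 in favor — approved.
Class II: a majority of 1974497 is 987249; 987,249 required, 987,001 in favor — not approved.
Class III: 2/3 of 5950659 = 3967106; 3,967,106 required, 3,967,521 in favor — approved.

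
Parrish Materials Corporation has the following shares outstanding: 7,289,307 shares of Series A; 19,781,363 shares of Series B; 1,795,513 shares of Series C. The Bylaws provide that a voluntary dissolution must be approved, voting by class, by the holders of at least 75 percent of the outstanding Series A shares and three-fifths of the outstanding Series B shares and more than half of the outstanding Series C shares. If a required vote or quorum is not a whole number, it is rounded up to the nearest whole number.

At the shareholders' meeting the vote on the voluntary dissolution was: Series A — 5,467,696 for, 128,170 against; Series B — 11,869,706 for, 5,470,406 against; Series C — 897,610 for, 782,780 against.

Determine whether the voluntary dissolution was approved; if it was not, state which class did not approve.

Series A: 3/4 of 7289307 = 5466980.25, rounded up to 5466981; 5,466,981 required, 5,467,696 in favor — approved.
Series B: 3/5 of 19781363 = 11868817.80, rounded up to 11868818; 11,868,818 required, 11,869,706 in favor — approved.
Series C: a majority of 1795513 is 897757; 897,757 required, 897,610 in favor — not approved.

Not approved — the Series C shares did not give the required vote.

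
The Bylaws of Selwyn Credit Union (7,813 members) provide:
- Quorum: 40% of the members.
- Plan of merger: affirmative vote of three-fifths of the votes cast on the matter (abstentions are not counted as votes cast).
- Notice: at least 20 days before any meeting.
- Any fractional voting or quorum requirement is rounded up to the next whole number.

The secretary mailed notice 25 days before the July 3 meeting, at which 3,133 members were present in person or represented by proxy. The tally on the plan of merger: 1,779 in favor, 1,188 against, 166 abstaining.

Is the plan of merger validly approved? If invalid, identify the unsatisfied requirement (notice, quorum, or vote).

Invalid — vote requirement not satisfied.

Notice: 25 days given; 20 required. Satisfied.
Quorum: 40% of 7,813 = 3,125.20, rounded up to 3,126; 3,133 present. Satisfied.
Vote: requires three-fifths of the votes cast (3,133 − 166 abstaining = 2,967); 3/5 of 2967 = 1780.20, rounded up to 1781, so 1,781 needed; 1,779 in favor. Not satisfied.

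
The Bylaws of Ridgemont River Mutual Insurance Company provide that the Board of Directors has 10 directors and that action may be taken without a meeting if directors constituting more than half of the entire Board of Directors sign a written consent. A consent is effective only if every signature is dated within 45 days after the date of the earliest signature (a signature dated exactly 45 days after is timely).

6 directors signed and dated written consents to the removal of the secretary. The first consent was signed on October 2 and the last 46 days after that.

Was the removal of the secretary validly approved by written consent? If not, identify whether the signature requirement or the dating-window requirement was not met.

Not effective — dating-window requirement not satisfied.

Signatures required: more than half of 10 — a majority of 10 is 6, so 6 needed; 6 signed. Sufficient.
Dating window: the latest signature is 46 days after the earliest; the limit is 45 days. Outside the window.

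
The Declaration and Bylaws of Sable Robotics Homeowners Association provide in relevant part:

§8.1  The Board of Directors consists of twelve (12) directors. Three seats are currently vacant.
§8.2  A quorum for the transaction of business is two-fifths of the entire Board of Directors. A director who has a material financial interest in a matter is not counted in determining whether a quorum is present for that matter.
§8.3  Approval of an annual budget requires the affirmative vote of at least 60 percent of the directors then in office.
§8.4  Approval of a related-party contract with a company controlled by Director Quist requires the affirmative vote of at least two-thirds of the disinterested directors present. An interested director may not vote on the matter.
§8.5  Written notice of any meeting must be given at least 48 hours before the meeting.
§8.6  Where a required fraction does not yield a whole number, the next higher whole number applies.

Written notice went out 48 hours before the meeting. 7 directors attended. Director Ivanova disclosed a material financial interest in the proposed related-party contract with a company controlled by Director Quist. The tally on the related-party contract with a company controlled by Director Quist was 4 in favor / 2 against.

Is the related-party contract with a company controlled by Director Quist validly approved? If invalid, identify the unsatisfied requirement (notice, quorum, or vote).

Notice: 48 hours given; 48 required (48 ≥ 48). Satisfied.
Quorum: 7 present, but the 1 interested director does not count, leaving 6. Quorum is 5. Satisfied.
Vote: the related-party contract with a company controlled by Director Quist requires two-thirds of the disinterested directors present (7 − 1 = 6). 2/3 of 6 = 4, so 4 affirmative votes are needed; 4 voted in favor. Satisfied.

Valid — all requirements satisfied.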